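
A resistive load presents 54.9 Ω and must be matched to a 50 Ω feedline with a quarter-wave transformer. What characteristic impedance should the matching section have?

Z_qwt = √(Z_0·R_L) = √(50 × 54.9) = √2745

Z_qwt ≈ 52.4 Ω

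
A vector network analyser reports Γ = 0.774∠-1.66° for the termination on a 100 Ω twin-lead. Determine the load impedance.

Z_L = Z_0·(1 + Γ)/(1 − Γ) = 100·(1.77 − j0.0224)/(0.226 + j0.0224)

Z_L ≈ 775 − j86.7 Ω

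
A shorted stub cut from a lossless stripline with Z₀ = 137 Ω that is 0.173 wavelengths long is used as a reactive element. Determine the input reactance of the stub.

X_in ≈ 261 Ω (inductive)

βl = 2π × 0.173 = 62.3°
tan(βl) = 1.9
For a shorted stub, Z_in = jZ_0·tan(βl)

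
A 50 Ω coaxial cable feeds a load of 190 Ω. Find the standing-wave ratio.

Γ = (190 − 50)/(190 + 50) = 0.583
VSWR = (1 + 0.583)/(1 − 0.583)

VSWR ≈ 3.8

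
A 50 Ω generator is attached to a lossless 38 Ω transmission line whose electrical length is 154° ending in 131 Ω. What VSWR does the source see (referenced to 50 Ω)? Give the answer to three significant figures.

tan(βl) = -0.488
Z_in = Z_0·(Z_L + jZ_0·tanβl)/(Z_0 + jZ_L·tanβl) = 42.4 + j52.7 Ω
Γ_s = (Z_in − Z_s)/(Z_in + Z_s) = (-7.63 + j52.7)/(92.4 + j52.7), |Γ_s| = 0.501
VSWR = (1 + |Γ_s|)/(1 − |Γ_s|)

VSWR ≈ 3.01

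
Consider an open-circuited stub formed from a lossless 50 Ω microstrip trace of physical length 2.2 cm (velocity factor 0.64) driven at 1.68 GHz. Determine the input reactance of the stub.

λ = v/f = 0.64·c / 1.68 GHz = 0.114 m
βl = 2π·l/λ = 2π × 0.193 = 69.3°
tan(βl) = 2.65
For an open-circuited stub, Z_in = −jZ_0·cot(βl) = −jZ_0/tan(βl)

X_in ≈ -18.9 Ω (capacitive)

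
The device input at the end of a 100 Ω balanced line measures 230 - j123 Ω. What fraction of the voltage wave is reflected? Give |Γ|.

|Γ| ≈ 0.508

Γ = (Z_L − Z_0)/(Z_L + Z_0) = (130 − j123)/(330 − j123)
|Γ| = 179/352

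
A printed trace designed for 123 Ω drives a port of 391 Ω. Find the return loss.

RL ≈ 5.66 dB

Γ = (391 − 123)/(391 + 123) = 0.521
RL = −20·log₁₀|Γ| = −20·log₁₀(0.521)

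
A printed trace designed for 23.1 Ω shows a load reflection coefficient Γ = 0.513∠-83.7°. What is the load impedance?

Z_L ≈ 14.8 − j20.5 Ω

Z_L = Z_0·(1 + Γ)/(1 − Γ) = 23.1·(1.06 − j0.51)/(0.944 + j0.51)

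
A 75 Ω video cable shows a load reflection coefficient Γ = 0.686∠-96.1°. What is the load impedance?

Z_L ≈ 24.6 − j63.3 Ω

Z_L = Z_0·(1 + Γ)/(1 − Γ) = 75·(0.927 − j0.682)/(1.07 + j0.682)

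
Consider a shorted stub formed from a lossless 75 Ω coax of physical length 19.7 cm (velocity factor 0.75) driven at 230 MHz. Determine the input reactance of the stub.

λ = v/f = 0.75·c / 230 MHz = 0.978 m
βl = 2π·l/λ = 2π × 0.201 = 72.5°
tan(βl) = 3.17
For a shorted stub, Z_in = jZ_0·tan(βl)

X_in ≈ 238 Ω (inductive)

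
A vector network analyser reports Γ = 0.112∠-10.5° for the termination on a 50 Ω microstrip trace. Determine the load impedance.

Z_L = Z_0·(1 + Γ)/(1 − Γ) = 50·(1.11 − j0.0204)/(0.89 + j0.0204)

Z_L ≈ 62.3 − j2.58 Ω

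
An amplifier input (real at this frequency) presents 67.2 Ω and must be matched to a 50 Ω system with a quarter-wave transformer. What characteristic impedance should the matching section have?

Z_qwt ≈ 58 Ω

Z_qwt = √(Z_0·R_L) = √(50 × 67.2) = √3360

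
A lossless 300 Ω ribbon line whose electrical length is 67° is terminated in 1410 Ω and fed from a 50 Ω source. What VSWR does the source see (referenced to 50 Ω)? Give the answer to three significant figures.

tan(βl) = 2.36
Z_in = Z_0·(Z_L + jZ_0·tanβl)/(Z_0 + jZ_L·tanβl) = 74.7 − j121 Ω
Γ_s = (Z_in − Z_s)/(Z_in + Z_s) = (24.7 − j121)/(125 − j121), |Γ_s| = 0.71
VSWR = (1 + |Γ_s|)/(1 − |Γ_s|)

VSWR ≈ 5.89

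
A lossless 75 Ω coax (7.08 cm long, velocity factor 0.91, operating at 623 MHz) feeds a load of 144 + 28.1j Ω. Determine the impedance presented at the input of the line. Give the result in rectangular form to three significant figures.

λ = v/f = 0.91·c / 623 MHz = 0.438 m
βl = 2π·l/λ = 2π × 0.162 = 58.2°
tan(βl) = tan(58.2°) = 1.61
Z_in = Z_0·(Z_L + jZ_0·tanβl)/(Z_0 + jZ_L·tanβl)
     = 75·(144 + j149)/(29.7 + j232)

Z_in ≈ 53.2 − j39.7 Ω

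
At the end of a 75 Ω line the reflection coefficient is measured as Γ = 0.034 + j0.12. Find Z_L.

Z_L ≈ 77.9 + j19 Ω

Z_L = Z_0·(1 + Γ)/(1 − Γ) = 75·(1.03 + j0.12)/(0.966 − j0.12)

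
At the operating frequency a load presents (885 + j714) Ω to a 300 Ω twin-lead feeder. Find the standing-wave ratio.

Γ = (Z_L − Z_0)/(Z_L + Z_0) = (585 + j714)/(1185 + j714)
|Γ| = 923/1380 = 0.667
VSWR = (1 + |Γ|)/(1 − |Γ|) = 1.67/0.333

VSWR ≈ 5.01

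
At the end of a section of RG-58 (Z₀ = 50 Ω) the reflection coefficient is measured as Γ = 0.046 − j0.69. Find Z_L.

Z_L = Z_0·(1 + Γ)/(1 − Γ) = 50·(1.05 − j0.69)/(0.954 + j0.69)

Z_L ≈ 18.8 − j49.8 Ω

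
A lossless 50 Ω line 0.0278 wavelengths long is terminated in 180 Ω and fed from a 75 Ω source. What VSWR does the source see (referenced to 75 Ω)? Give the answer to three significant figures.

βl = 2π × 0.0278 = 10°
tan(βl) = 0.176
Z_in = Z_0·(Z_L + jZ_0·tanβl)/(Z_0 + jZ_L·tanβl) = 132 − j75.2 Ω
Γ_s = (Z_in − Z_s)/(Z_in + Z_s) = (57.2 − j75.2)/(207 − j75.2), |Γ_s| = 0.429
VSWR = (1 + |Γ_s|)/(1 − |Γ_s|)

VSWR ≈ 2.5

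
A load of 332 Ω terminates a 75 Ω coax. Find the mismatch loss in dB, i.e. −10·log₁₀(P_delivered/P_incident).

mismatch loss ≈ 2.21 dB

Γ = (332 − 75)/(332 + 75) = 0.631
|Γ|² = 0.399, so P_del/P_inc = 1 − |Γ|² = 0.601
ML = −10·log₁₀(1 − |Γ|²)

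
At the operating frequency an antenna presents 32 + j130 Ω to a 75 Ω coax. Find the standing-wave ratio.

VSWR ≈ 9.71

Γ = (Z_L − Z_0)/(Z_L + Z_0) = (-43 + j130)/(107 + j130)
|Γ| = 137/168 = 0.813
VSWR = (1 + |Γ|)/(1 − |Γ|) = 1.81/0.187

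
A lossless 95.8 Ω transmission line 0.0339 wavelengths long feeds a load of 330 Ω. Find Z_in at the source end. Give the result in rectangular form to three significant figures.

Z_in ≈ 222 − j145 Ω

βl = 2π × 0.0339 = 12.2°
tan(βl) = tan(12.2°) = 0.216
Z_in = Z_0·(Z_L + jZ_0·tanβl)/(Z_0 + jZ_L·tanβl)
     = 95.8·(330 + j20.7)/(95.8 + j71.4)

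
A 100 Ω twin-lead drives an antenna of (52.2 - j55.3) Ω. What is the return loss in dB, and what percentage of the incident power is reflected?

RL ≈ 6.91 dB; 20.4% of incident power reflected

Γ = (-47.8 − j55.3)/(152.2 − j55.3), |Γ| = 0.451
RL = −20·log₁₀(0.451) = 6.91 dB
P_refl/P_inc = |Γ|² = 0.204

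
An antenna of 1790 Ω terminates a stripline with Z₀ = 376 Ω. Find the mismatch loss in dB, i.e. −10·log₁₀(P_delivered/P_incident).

Γ = (1790 − 376)/(1790 + 376) = 0.653
|Γ|² = 0.426, so P_del/P_inc = 1 − |Γ|² = 0.574
ML = −10·log₁₀(1 − |Γ|²)

mismatch loss ≈ 2.41 dB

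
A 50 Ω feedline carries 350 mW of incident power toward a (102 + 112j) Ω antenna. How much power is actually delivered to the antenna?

P_delivered ≈ 200 mW

|Γ| = |(52 + j112)/(152 + j112)| = 0.654
|Γ|² = 0.428
P_refl = |Γ|²·P_inc = 150 mW, P_del = (1 − |Γ|²)·P_inc = 200 mW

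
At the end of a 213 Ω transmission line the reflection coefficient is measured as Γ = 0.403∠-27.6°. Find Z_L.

Z_L = Z_0·(1 + Γ)/(1 − Γ) = 213·(1.36 − j0.187)/(0.643 + j0.187)

Z_L ≈ 398 − j177 Ω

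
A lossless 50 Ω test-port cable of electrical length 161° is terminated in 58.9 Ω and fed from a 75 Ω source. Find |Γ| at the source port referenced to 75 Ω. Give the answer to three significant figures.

tan(βl) = -0.344
Z_in = Z_0·(Z_L + jZ_0·tanβl)/(Z_0 + jZ_L·tanβl) = 56.6 + j5.73 Ω
Γ_s = (Z_in − Z_s)/(Z_in + Z_s) = (-18.4 + j5.73)/(132 + j5.73), |Γ_s| = 0.147

|Γ| ≈ 0.147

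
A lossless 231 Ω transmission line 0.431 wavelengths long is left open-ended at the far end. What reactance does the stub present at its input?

X_in ≈ 499 Ω (inductive)

βl = 2π × 0.431 = 155°
tan(βl) = -0.463
For an open-ended stub, Z_in = −jZ_0·cot(βl) = −jZ_0/tan(βl)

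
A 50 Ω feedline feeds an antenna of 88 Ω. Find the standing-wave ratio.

Γ = (88 − 50)/(88 + 50) = 0.275
VSWR = (1 + 0.275)/(1 − 0.275)

VSWR ≈ 1.76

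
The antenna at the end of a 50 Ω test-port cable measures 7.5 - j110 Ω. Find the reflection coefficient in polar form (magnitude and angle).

Γ ≈ 0.95 ∠ -48.7°

Γ = (Z_L − Z_0)/(Z_L + Z_0) = (-42.5 − j110)/(57.5 − j110)
|Γ| = 118/124 = 0.95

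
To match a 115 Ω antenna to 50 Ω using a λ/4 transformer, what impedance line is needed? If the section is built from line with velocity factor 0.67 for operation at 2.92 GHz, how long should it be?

Z_qwt ≈ 75.8 Ω; length ≈ 1.72 cm

Z_qwt = √(Z_0·R_L) = √(50 × 115) = √5750
λ = 0.67·c/f = 0.0688 m, so l = λ/4 = 0.0172 m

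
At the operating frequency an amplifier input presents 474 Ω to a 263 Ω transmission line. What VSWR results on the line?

VSWR ≈ 1.8

For a purely resistive load, VSWR = R_L/Z_0 or Z_0/R_L (whichever > 1) = 474/263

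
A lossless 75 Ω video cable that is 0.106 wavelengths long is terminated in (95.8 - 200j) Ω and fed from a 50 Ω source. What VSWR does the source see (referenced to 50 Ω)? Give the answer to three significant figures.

VSWR ≈ 7.03

βl = 2π × 0.106 = 38.2°
tan(βl) = 0.786
Z_in = Z_0·(Z_L + jZ_0·tanβl)/(Z_0 + jZ_L·tanβl) = 14.6 − j50.3 Ω
Γ_s = (Z_in − Z_s)/(Z_in + Z_s) = (-35.4 − j50.3)/(64.6 − j50.3), |Γ_s| = 0.751
VSWR = (1 + |Γ_s|)/(1 − |Γ_s|)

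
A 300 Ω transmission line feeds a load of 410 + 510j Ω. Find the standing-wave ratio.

VSWR ≈ 3.96

Γ = (Z_L − Z_0)/(Z_L + Z_0) = (110 + j510)/(710 + j510)
|Γ| = 522/874 = 0.597
VSWR = (1 + |Γ|)/(1 − |Γ|) = 1.6/0.403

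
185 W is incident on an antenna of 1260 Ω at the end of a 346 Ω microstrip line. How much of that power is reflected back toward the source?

Γ = (1260 − 346)/(1260 + 346) = 0.569
|Γ|² = 0.324
P_refl = |Γ|²·P_inc = 59.9 W, P_del = (1 − |Γ|²)·P_inc = 125 W

P_reflected ≈ 59.9 W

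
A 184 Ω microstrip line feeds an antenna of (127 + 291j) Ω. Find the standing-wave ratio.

VSWR ≈ 5.58

Γ = (Z_L − Z_0)/(Z_L + Z_0) = (-57 + j291)/(311 + j291)
|Γ| = 297/426 = 0.696
VSWR = (1 + |Γ|)/(1 − |Γ|) = 1.7/0.304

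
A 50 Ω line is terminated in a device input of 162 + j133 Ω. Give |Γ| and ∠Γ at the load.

Γ ≈ 0.695 ∠ 17.8°

Γ = (Z_L − Z_0)/(Z_L + Z_0) = (112 + j133)/(212 + j133)
|Γ| = 174/250 = 0.695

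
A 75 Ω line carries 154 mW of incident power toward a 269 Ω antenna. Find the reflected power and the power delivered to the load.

P_reflected ≈ 49 mW; P_delivered ≈ 105 mW

Γ = (269 − 75)/(269 + 75) = 0.564
|Γ|² = 0.318
P_refl = |Γ|²·P_inc = 49 mW, P_del = (1 − |Γ|²)·P_inc = 105 mW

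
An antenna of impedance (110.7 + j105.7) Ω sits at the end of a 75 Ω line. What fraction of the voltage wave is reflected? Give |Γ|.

Γ = (Z_L − Z_0)/(Z_L + Z_0) = (35.7 + j105.7)/(185.7 + j105.7)
|Γ| = 112/214

|Γ| ≈ 0.522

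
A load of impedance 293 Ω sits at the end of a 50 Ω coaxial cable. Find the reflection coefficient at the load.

Γ = 0.708

Γ = (Z_L − Z_0)/(Z_L + Z_0) = (293 − 50)/(293 + 50) = 243/343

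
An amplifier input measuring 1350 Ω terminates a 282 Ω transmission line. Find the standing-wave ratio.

VSWR ≈ 4.79

For a purely resistive load, VSWR = R_L/Z_0 or Z_0/R_L (whichever > 1) = 1350/282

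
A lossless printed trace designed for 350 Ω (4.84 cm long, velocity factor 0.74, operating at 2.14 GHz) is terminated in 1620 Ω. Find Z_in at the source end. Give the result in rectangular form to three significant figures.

Z_in ≈ 858 + j772 Ω

λ = v/f = 0.74·c / 2.14 GHz = 0.104 m
βl = 2π·l/λ = 2π × 0.467 = 168°
tan(βl) = tan(168°) = -0.213
Z_in = Z_0·(Z_L + jZ_0·tanβl)/(Z_0 + jZ_L·tanβl)
     = 350·(1620 − j74.6)/(350 − j345)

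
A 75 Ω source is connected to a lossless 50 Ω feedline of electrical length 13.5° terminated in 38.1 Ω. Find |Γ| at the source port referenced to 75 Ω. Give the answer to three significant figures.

tan(βl) = 0.24
Z_in = Z_0·(Z_L + jZ_0·tanβl)/(Z_0 + jZ_L·tanβl) = 39 + j4.87 Ω
Γ_s = (Z_in − Z_s)/(Z_in + Z_s) = (-36 + j4.87)/(114 + j4.87), |Γ_s| = 0.318

|Γ| ≈ 0.318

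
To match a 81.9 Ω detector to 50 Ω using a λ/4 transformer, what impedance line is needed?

Z_qwt ≈ 64 Ω

Z_qwt = √(Z_0·R_L) = √(50 × 81.9) = √4095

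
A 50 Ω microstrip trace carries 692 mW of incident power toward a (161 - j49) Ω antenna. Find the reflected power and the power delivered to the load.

P_reflected ≈ 217 mW; P_delivered ≈ 475 mW

|Γ| = |(111 − j49)/(211 − j49)| = 0.56
|Γ|² = 0.314
P_refl = |Γ|²·P_inc = 217 mW, P_del = (1 − |Γ|²)·P_inc = 475 mW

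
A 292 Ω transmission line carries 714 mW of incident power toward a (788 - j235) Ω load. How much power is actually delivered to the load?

|Γ| = |(496 − j235)/(1080 − j235)| = 0.497
|Γ|² = 0.247
P_refl = |Γ|²·P_inc = 176 mW, P_del = (1 − |Γ|²)·P_inc = 538 mW

P_delivered ≈ 538 mW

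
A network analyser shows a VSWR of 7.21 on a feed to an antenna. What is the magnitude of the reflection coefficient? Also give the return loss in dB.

|Γ| ≈ 0.756; return loss ≈ 2.43 dB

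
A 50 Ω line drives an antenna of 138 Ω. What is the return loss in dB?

RL ≈ 6.59 dB

Γ = (138 − 50)/(138 + 50) = 0.468
RL = −20·log₁₀|Γ| = −20·log₁₀(0.468)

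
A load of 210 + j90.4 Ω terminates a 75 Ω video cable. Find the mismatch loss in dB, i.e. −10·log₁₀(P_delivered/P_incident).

mismatch loss ≈ 1.52 dB

Γ = (135 + j90.4)/(285 + j90.4), |Γ| = 0.543
|Γ|² = 0.295, so P_del/P_inc = 1 − |Γ|² = 0.705
ML = −10·log₁₀(1 − |Γ|²)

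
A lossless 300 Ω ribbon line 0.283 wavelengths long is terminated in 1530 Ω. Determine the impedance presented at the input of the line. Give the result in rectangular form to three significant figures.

Z_in ≈ 61.3 + j60.6 Ω

βl = 2π × 0.283 = 102°
tan(βl) = tan(102°) = -4.75
Z_in = Z_0·(Z_L + jZ_0·tanβl)/(Z_0 + jZ_L·tanβl)
     = 300·(1530 − j1430)/(300 − j7270)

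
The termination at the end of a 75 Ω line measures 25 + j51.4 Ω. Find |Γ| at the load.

Γ = (Z_L − Z_0)/(Z_L + Z_0) = (-50 + j51.4)/(100 + j51.4)
|Γ| = 71.7/112

|Γ| ≈ 0.638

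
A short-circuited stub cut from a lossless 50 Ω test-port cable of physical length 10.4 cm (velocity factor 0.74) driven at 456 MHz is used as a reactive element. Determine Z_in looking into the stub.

Z_in ≈ +j215 Ω

λ = v/f = 0.74·c / 456 MHz = 0.487 m
βl = 2π·l/λ = 2π × 0.214 = 76.9°
tan(βl) = 4.3
For a short-circuited stub, Z_in = jZ_0·tan(βl)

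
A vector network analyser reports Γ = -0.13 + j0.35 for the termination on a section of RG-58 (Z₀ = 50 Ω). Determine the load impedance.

Z_L = Z_0·(1 + Γ)/(1 − Γ) = 50·(0.87 + j0.35)/(1.13 − j0.35)

Z_L ≈ 30.7 + j25 Ω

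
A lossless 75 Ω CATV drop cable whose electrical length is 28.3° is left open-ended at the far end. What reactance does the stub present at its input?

tan(βl) = 0.538
For an open-ended stub, Z_in = −jZ_0·cot(βl) = −jZ_0/tan(βl)

X_in ≈ -139 Ω (capacitive)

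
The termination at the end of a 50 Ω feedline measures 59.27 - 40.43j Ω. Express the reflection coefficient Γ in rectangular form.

Γ ≈ 0.195 − j0.298

Γ = (Z_L − Z_0)/(Z_L + Z_0) = (9.27 − j40.43)/(109.3 − j40.43)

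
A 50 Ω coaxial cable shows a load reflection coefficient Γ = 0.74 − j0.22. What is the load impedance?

Z_L = Z_0·(1 + Γ)/(1 − Γ) = 50·(1.74 − j0.22)/(0.26 + j0.22)

Z_L ≈ 174 − j190 Ω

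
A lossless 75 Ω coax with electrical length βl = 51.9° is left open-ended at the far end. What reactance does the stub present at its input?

tan(βl) = 1.28
For an open-ended stub, Z_in = −jZ_0·cot(βl) = −jZ_0/tan(βl)

X_in ≈ -58.8 Ω (capacitive)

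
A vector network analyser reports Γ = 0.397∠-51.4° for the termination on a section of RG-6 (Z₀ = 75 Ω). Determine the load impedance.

Z_L = Z_0·(1 + Γ)/(1 − Γ) = 75·(1.25 − j0.31)/(0.752 + j0.31)

Z_L ≈ 95.4 − j70.3 Ω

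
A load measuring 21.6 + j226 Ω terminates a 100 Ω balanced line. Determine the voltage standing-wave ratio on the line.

VSWR ≈ 28.5

Γ = (Z_L − Z_0)/(Z_L + Z_0) = (-78.4 + j226)/(121.6 + j226)
|Γ| = 239/257 = 0.932
VSWR = (1 + |Γ|)/(1 − |Γ|) = 1.93/0.0679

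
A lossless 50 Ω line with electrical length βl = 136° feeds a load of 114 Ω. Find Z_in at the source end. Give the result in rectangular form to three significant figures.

Z_in ≈ 37.7 + j34.7 Ω

tan(βl) = tan(136°) = -0.966
Z_in = Z_0·(Z_L + jZ_0·tanβl)/(Z_0 + jZ_L·tanβl)
     = 50·(114 − j48.3)/(50 − j110)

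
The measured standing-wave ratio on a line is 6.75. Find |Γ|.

|Γ| = (S − 1)/(S + 1) = (6.75 − 1)/(6.75 + 1) = 5.75/7.75

|Γ| ≈ 0.742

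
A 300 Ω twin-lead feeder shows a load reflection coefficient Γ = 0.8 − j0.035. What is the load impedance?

Z_L = Z_0·(1 + Γ)/(1 − Γ) = 300·(1.8 − j0.035)/(0.2 + j0.035)

Z_L ≈ 2610 − j509 Ω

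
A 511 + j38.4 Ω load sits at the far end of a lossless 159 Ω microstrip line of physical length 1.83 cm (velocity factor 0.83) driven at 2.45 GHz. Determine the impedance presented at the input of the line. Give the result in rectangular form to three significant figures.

Z_in ≈ 60.1 − j70.5 Ω

λ = v/f = 0.83·c / 2.45 GHz = 0.102 m
βl = 2π·l/λ = 2π × 0.18 = 64.8°
tan(βl) = tan(64.8°) = 2.13
Z_in = Z_0·(Z_L + jZ_0·tanβl)/(Z_0 + jZ_L·tanβl)
     = 159·(511 + j377)/(77.3 + j1090)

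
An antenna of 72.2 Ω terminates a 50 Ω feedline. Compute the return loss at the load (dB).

RL ≈ 14.8 dB

Γ = (72.2 − 50)/(72.2 + 50) = 0.182
RL = −20·log₁₀|Γ| = −20·log₁₀(0.182)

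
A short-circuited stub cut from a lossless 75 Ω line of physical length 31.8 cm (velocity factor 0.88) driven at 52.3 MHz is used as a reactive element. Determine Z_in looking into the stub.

λ = v/f = 0.88·c / 52.3 MHz = 5.05 m
βl = 2π·l/λ = 2π × 0.063 = 22.7°
tan(βl) = 0.418
For a short-circuited stub, Z_in = jZ_0·tan(βl)

Z_in ≈ +j31.3 Ω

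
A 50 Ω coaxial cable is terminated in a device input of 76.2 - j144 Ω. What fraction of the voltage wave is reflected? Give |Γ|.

|Γ| ≈ 0.764

Γ = (Z_L − Z_0)/(Z_L + Z_0) = (26.2 − j144)/(126.2 − j144)
|Γ| = 146/191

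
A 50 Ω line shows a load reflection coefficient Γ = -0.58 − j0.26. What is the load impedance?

Z_L = Z_0·(1 + Γ)/(1 − Γ) = 50·(0.42 − j0.26)/(1.58 + j0.26)

Z_L ≈ 11.6 − j10.1 Ω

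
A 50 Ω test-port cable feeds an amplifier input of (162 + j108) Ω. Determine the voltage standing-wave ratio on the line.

Γ = (Z_L − Z_0)/(Z_L + Z_0) = (112 + j108)/(212 + j108)
|Γ| = 156/238 = 0.654
VSWR = (1 + |Γ|)/(1 − |Γ|) = 1.65/0.346

VSWR ≈ 4.78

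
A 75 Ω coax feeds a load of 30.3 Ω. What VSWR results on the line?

Γ = (30.3 − 75)/(30.3 + 75) = -0.425
VSWR = (1 + 0.425)/(1 − 0.425)

VSWR ≈ 2.48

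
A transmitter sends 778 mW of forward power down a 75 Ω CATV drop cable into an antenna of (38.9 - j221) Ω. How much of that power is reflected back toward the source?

P_reflected ≈ 631 mW

|Γ| = |(-36.1 − j221)/(113.9 − j221)| = 0.901
|Γ|² = 0.811
P_refl = |Γ|²·P_inc = 631 mW, P_del = (1 − |Γ|²)·P_inc = 147 mW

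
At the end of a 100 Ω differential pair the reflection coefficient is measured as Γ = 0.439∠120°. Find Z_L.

Z_L = Z_0·(1 + Γ)/(1 − Γ) = 100·(0.781 + j0.38)/(1.22 − j0.38)

Z_L ≈ 49.5 + j46.6 Ω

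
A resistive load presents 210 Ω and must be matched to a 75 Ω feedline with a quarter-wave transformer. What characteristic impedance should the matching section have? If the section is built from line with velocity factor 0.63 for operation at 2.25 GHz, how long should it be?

Z_qwt ≈ 125 Ω; length ≈ 2.1 cm

Z_qwt = √(Z_0·R_L) = √(75 × 210) = √15750
λ = 0.63·c/f = 0.084 m, so l = λ/4 = 0.021 m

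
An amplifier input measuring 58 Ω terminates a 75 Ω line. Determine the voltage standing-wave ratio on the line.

VSWR ≈ 1.29

Γ = (58 − 75)/(58 + 75) = -0.128
VSWR = (1 + 0.128)/(1 − 0.128)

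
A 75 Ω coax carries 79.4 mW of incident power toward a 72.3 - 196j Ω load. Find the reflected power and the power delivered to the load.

|Γ| = |(-2.7 − j196)/(147.3 − j196)| = 0.799
|Γ|² = 0.639
P_refl = |Γ|²·P_inc = 50.8 mW, P_del = (1 − |Γ|²)·P_inc = 28.6 mW

P_reflected ≈ 50.8 mW; P_delivered ≈ 28.6 mW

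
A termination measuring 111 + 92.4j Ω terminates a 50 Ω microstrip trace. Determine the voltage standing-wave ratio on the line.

Γ = (Z_L − Z_0)/(Z_L + Z_0) = (61 + j92.4)/(161 + j92.4)
|Γ| = 111/186 = 0.596
VSWR = (1 + |Γ|)/(1 − |Γ|) = 1.6/0.404

VSWR ≈ 3.96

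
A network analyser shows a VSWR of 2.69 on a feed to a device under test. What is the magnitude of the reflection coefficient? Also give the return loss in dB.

|Γ| ≈ 0.458; return loss ≈ 6.78 dB

|Γ| = (S − 1)/(S + 1) = (2.69 − 1)/(2.69 + 1) = 1.69/3.69
RL = −20·log₁₀|Γ| = −20·log₁₀(0.458)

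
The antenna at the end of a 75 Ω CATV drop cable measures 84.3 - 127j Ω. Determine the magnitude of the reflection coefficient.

Γ = (Z_L − Z_0)/(Z_L + Z_0) = (9.3 − j127)/(159.3 − j127)
|Γ| = 127/204

|Γ| ≈ 0.625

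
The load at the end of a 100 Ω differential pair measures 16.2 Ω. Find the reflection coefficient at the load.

Γ = (Z_L − Z_0)/(Z_L + Z_0) = (16.2 − 100)/(16.2 + 100) = -83.8/116.2

Γ = -0.721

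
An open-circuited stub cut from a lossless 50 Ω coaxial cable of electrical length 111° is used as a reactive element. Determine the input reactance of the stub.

X_in ≈ 19.2 Ω (inductive)

tan(βl) = -2.61
For an open-circuited stub, Z_in = −jZ_0·cot(βl) = −jZ_0/tan(βl)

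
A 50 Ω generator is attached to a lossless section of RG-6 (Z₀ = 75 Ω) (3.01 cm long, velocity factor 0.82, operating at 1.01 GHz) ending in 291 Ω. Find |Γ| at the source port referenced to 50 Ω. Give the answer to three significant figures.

λ = v/f = 0.82·c / 1.01 GHz = 0.244 m
βl = 2π·l/λ = 2π × 0.124 = 44.5°
tan(βl) = 0.982
Z_in = Z_0·(Z_L + jZ_0·tanβl)/(Z_0 + jZ_L·tanβl) = 36.8 − j66.7 Ω
Γ_s = (Z_in − Z_s)/(Z_in + Z_s) = (-13.2 − j66.7)/(86.8 − j66.7), |Γ_s| = 0.621

|Γ| ≈ 0.621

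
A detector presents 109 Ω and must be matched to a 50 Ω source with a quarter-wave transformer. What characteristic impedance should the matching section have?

Z_qwt ≈ 73.8 Ω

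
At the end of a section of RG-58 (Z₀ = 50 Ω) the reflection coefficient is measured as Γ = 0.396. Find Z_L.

Z_L = Z_0·(1 + Γ)/(1 − Γ) = 50·(1.4)/(0.604)

Z_L ≈ 116 Ω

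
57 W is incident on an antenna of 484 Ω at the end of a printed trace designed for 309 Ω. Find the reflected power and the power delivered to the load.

P_reflected ≈ 2.78 W; P_delivered ≈ 54.2 W

Γ = (484 − 309)/(484 + 309) = 0.221
|Γ|² = 0.0487
P_refl = |Γ|²·P_inc = 2.78 W, P_del = (1 − |Γ|²)·P_inc = 54.2 W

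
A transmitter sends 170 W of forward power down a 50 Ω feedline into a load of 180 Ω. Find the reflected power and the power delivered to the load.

P_reflected ≈ 54.3 W; P_delivered ≈ 116 W

Γ = (180 − 50)/(180 + 50) = 0.565
|Γ|² = 0.319
P_refl = |Γ|²·P_inc = 54.3 W, P_del = (1 − |Γ|²)·P_inc = 116 W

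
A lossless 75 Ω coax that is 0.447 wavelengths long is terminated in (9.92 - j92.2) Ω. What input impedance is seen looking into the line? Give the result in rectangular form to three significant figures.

βl = 2π × 0.447 = 161°
tan(βl) = tan(161°) = -0.346
Z_in = Z_0·(Z_L + jZ_0·tanβl)/(Z_0 + jZ_L·tanβl)
     = 75·(9.92 − j118)/(43.1 − j3.43)

Z_in ≈ 33.4 − j203 Ω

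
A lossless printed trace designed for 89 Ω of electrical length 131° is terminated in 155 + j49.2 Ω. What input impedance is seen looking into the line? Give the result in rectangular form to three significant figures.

Z_in ≈ 53.8 + j33.4 Ω

tan(βl) = tan(131°) = -1.15
Z_in = Z_0·(Z_L + jZ_0·tanβl)/(Z_0 + jZ_L·tanβl)
     = 89·(155 − j53.2)/(146 − j178)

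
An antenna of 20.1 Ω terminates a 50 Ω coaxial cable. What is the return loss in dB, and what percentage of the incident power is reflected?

Γ = (20.1 − 50)/(20.1 + 50) = -0.427
RL = −20·log₁₀(0.427) = 7.4 dB
P_refl/P_inc = |Γ|² = 0.182

RL ≈ 7.4 dB; 18.2% of incident power reflected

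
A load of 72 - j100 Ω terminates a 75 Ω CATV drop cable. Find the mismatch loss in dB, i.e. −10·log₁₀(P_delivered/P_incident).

mismatch loss ≈ 1.65 dB

Γ = (-3 − j100)/(147 − j100), |Γ| = 0.563
|Γ|² = 0.317, so P_del/P_inc = 1 − |Γ|² = 0.683
ML = −10·log₁₀(1 − |Γ|²)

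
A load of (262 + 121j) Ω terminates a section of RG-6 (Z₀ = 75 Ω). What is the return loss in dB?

RL ≈ 4.12 dB

Γ = (187 + j121)/(337 + j121), |Γ| = 0.622
RL = −20·log₁₀|Γ| = −20·log₁₀(0.622)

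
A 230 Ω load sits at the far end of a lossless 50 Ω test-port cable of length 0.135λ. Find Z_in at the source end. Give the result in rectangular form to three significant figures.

Z_in ≈ 18.6 − j40.5 Ω

βl = 2π × 0.135 = 48.6°
tan(βl) = tan(48.6°) = 1.13
Z_in = Z_0·(Z_L + jZ_0·tanβl)/(Z_0 + jZ_L·tanβl)
     = 50·(230 + j56.7)/(50 + j261)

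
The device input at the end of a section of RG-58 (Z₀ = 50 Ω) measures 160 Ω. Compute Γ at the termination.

Γ = 0.524

Γ = (Z_L − Z_0)/(Z_L + Z_0) = (160 − 50)/(160 + 50) = 110/210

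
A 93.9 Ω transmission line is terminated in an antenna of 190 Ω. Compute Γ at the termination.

Γ = 0.338

Γ = (Z_L − Z_0)/(Z_L + Z_0) = (190 − 93.9)/(190 + 93.9) = 96.1/283.9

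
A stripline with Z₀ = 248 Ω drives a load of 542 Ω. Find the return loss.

Γ = (542 − 248)/(542 + 248) = 0.372
RL = −20·log₁₀|Γ| = −20·log₁₀(0.372)

RL ≈ 8.59 dB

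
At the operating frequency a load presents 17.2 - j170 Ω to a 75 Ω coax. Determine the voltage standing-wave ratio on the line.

VSWR ≈ 27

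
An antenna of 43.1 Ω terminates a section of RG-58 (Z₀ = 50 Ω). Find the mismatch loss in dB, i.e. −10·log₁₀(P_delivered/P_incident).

mismatch loss ≈ 0.0239 dB

Γ = (43.1 − 50)/(43.1 + 50) = -0.0741
|Γ|² = 0.00549, so P_del/P_inc = 1 − |Γ|² = 0.995
ML = −10·log₁₀(1 − |Γ|²)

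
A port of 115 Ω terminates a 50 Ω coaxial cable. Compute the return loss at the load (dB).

RL ≈ 8.09 dB

Γ = (115 − 50)/(115 + 50) = 0.394
RL = −20·log₁₀|Γ| = −20·log₁₀(0.394)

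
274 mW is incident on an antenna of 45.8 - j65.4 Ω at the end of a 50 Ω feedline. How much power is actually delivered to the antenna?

P_delivered ≈ 187 mW

|Γ| = |(-4.2 − j65.4)/(95.8 − j65.4)| = 0.565
|Γ|² = 0.319
P_refl = |Γ|²·P_inc = 87.5 mW, P_del = (1 − |Γ|²)·P_inc = 187 mW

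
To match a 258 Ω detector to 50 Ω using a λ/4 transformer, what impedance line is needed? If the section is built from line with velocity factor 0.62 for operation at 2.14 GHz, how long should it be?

Z_qwt ≈ 114 Ω; length ≈ 2.17 cm

Z_qwt = √(Z_0·R_L) = √(50 × 258) = √12900
λ = 0.62·c/f = 0.0869 m, so l = λ/4 = 0.0217 m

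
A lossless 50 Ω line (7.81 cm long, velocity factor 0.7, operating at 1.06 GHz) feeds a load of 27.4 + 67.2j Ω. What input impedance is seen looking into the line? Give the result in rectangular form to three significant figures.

λ = v/f = 0.7·c / 1.06 GHz = 0.198 m
βl = 2π·l/λ = 2π × 0.394 = 142°
tan(βl) = tan(142°) = -0.784
Z_in = Z_0·(Z_L + jZ_0·tanβl)/(Z_0 + jZ_L·tanβl)
     = 50·(27.4 + j28)/(103 − j21.5)

Z_in ≈ 10.1 + j15.8 Ω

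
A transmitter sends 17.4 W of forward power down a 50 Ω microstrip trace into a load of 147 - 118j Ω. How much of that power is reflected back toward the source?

P_reflected ≈ 7.7 W

|Γ| = |(97 − j118)/(197 − j118)| = 0.665
|Γ|² = 0.442
P_refl = |Γ|²·P_inc = 7.7 W, P_del = (1 − |Γ|²)·P_inc = 9.7 W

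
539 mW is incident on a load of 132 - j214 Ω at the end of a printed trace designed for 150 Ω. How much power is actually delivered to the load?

P_delivered ≈ 341 mW

|Γ| = |(-18 − j214)/(282 − j214)| = 0.607
|Γ|² = 0.368
P_refl = |Γ|²·P_inc = 198 mW, P_del = (1 − |Γ|²)·P_inc = 341 mW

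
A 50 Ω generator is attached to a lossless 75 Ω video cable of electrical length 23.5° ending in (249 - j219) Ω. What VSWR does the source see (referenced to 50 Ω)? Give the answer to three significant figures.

VSWR ≈ 7.63

tan(βl) = 0.435
Z_in = Z_0·(Z_L + jZ_0·tanβl)/(Z_0 + jZ_L·tanβl) = 40.9 − j108 Ω
Γ_s = (Z_in − Z_s)/(Z_in + Z_s) = (-9.08 − j108)/(90.9 − j108), |Γ_s| = 0.768
VSWR = (1 + |Γ_s|)/(1 − |Γ_s|)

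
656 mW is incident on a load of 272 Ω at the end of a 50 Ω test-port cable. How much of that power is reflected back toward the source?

Γ = (272 − 50)/(272 + 50) = 0.689
|Γ|² = 0.475
P_refl = |Γ|²·P_inc = 312 mW, P_del = (1 − |Γ|²)·P_inc = 344 mW

P_reflected ≈ 312 mW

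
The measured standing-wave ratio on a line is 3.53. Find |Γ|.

|Γ| ≈ 0.558

|Γ| = (S − 1)/(S + 1) = (3.53 − 1)/(3.53 + 1) = 2.53/4.53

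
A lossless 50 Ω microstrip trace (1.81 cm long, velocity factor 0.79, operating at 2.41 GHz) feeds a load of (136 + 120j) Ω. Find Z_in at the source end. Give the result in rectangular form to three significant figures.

λ = v/f = 0.79·c / 2.41 GHz = 0.0983 m
βl = 2π·l/λ = 2π × 0.184 = 66.3°
tan(βl) = tan(66.3°) = 2.27
Z_in = Z_0·(Z_L + jZ_0·tanβl)/(Z_0 + jZ_L·tanβl)
     = 50·(136 + j234)/(-223 + j309)

Z_in ≈ 14.4 − j32.4 Ω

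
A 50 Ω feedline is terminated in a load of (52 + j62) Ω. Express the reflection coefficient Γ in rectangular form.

Γ = (Z_L − Z_0)/(Z_L + Z_0) = (2 + j62)/(102 + j62)

Γ ≈ 0.284 + j0.435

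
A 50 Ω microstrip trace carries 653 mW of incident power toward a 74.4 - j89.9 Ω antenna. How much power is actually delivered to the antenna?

P_delivered ≈ 412 mW

|Γ| = |(24.4 − j89.9)/(124.4 − j89.9)| = 0.607
|Γ|² = 0.368
P_refl = |Γ|²·P_inc = 241 mW, P_del = (1 − |Γ|²)·P_inc = 412 mW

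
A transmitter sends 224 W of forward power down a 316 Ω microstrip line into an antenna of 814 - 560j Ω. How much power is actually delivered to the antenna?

|Γ| = |(498 − j560)/(1130 − j560)| = 0.594
|Γ|² = 0.353
P_refl = |Γ|²·P_inc = 79.1 W, P_del = (1 − |Γ|²)·P_inc = 145 W

P_delivered ≈ 145 W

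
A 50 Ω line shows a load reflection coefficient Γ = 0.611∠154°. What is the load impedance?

Z_L ≈ 12.7 + j10.8 Ω

Z_L = Z_0·(1 + Γ)/(1 − Γ) = 50·(0.451 + j0.268)/(1.55 − j0.268)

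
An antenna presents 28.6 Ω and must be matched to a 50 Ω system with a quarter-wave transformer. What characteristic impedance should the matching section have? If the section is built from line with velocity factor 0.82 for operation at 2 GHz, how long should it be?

Z_qwt ≈ 37.8 Ω; length ≈ 3.08 cm

Z_qwt = √(Z_0·R_L) = √(50 × 28.6) = √1430
λ = 0.82·c/f = 0.123 m, so l = λ/4 = 0.0307 m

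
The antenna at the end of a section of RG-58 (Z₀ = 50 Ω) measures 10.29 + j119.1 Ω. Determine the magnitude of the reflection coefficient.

Γ = (Z_L − Z_0)/(Z_L + Z_0) = (-39.71 + j119.1)/(60.29 + j119.1)
|Γ| = 126/133

|Γ| ≈ 0.94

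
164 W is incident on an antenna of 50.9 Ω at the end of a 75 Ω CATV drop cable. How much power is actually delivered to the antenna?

Γ = (50.9 − 75)/(50.9 + 75) = -0.191
|Γ|² = 0.0366
P_refl = |Γ|²·P_inc = 6.01 W, P_del = (1 − |Γ|²)·P_inc = 158 W

P_delivered ≈ 158 W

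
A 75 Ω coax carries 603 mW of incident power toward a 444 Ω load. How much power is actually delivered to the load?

P_delivered ≈ 298 mW

Γ = (444 − 75)/(444 + 75) = 0.711
|Γ|² = 0.505
P_refl = |Γ|²·P_inc = 305 mW, P_del = (1 − |Γ|²)·P_inc = 298 mW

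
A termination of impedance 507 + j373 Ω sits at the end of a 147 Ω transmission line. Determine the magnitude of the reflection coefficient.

Γ = (Z_L − Z_0)/(Z_L + Z_0) = (360 + j373)/(654 + j373)
|Γ| = 518/753

|Γ| ≈ 0.689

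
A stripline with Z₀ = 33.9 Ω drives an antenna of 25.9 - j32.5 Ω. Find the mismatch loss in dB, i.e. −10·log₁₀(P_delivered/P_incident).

mismatch loss ≈ 1.2 dB

Γ = (-8 − j32.5)/(59.8 − j32.5), |Γ| = 0.492
|Γ|² = 0.242, so P_del/P_inc = 1 − |Γ|² = 0.758
ML = −10·log₁₀(1 − |Γ|²)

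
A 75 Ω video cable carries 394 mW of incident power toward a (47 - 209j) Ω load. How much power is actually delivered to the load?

P_delivered ≈ 94.9 mW

|Γ| = |(-28 − j209)/(122 − j209)| = 0.871
|Γ|² = 0.759
P_refl = |Γ|²·P_inc = 299 mW, P_del = (1 − |Γ|²)·P_inc = 94.9 mW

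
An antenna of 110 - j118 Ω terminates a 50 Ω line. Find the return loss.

Γ = (60 − j118)/(160 − j118), |Γ| = 0.666
RL = −20·log₁₀|Γ| = −20·log₁₀(0.666)

RL ≈ 3.53 dB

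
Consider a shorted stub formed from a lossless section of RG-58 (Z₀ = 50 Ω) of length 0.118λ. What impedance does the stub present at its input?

βl = 2π × 0.118 = 42.5°
tan(βl) = 0.916
For a shorted stub, Z_in = jZ_0·tan(βl)

Z_in ≈ +j45.8 Ω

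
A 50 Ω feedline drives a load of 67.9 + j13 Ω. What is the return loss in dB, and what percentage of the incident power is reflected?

Γ = (17.9 + j13)/(117.9 + j13), |Γ| = 0.187
RL = −20·log₁₀(0.187) = 14.6 dB
P_refl/P_inc = |Γ|² = 0.0348

RL ≈ 14.6 dB; 3.48% of incident power reflected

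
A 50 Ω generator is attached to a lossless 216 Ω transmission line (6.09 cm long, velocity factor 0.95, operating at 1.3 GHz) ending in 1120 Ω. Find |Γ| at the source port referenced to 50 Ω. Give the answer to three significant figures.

λ = v/f = 0.95·c / 1.3 GHz = 0.219 m
βl = 2π·l/λ = 2π × 0.278 = 100°
tan(βl) = -5.67
Z_in = Z_0·(Z_L + jZ_0·tanβl)/(Z_0 + jZ_L·tanβl) = 42.9 + j36.6 Ω
Γ_s = (Z_in − Z_s)/(Z_in + Z_s) = (-7.1 + j36.6)/(92.9 + j36.6), |Γ_s| = 0.374

|Γ| ≈ 0.374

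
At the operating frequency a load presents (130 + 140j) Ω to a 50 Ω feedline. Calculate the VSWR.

Γ = (Z_L − Z_0)/(Z_L + Z_0) = (80 + j140)/(180 + j140)
|Γ| = 161/228 = 0.707
VSWR = (1 + |Γ|)/(1 − |Γ|) = 1.71/0.293

VSWR ≈ 5.83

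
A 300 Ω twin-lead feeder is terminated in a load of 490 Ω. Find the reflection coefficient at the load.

Γ = 0.241

Γ = (Z_L − Z_0)/(Z_L + Z_0) = (490 − 300)/(490 + 300) = 190/790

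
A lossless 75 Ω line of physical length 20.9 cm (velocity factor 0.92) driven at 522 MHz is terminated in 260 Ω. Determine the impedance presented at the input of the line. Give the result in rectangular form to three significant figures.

Z_in ≈ 50.8 + j78.1 Ω

λ = v/f = 0.92·c / 522 MHz = 0.529 m
βl = 2π·l/λ = 2π × 0.395 = 142°
tan(βl) = tan(142°) = -0.773
Z_in = Z_0·(Z_L + jZ_0·tanβl)/(Z_0 + jZ_L·tanβl)
     = 75·(260 − j58)/(75 − j201)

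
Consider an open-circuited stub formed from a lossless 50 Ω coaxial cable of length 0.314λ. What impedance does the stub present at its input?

βl = 2π × 0.314 = 113°
tan(βl) = -2.35
For an open-circuited stub, Z_in = −jZ_0·cot(βl) = −jZ_0/tan(βl)

Z_in ≈ +j21.3 Ω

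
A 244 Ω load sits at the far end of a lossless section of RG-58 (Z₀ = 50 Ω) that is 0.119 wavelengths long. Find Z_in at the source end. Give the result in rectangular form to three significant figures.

βl = 2π × 0.119 = 42.8°
tan(βl) = tan(42.8°) = 0.927
Z_in = Z_0·(Z_L + jZ_0·tanβl)/(Z_0 + jZ_L·tanβl)
     = 50·(244 + j46.4)/(50 + j226)

Z_in ≈ 21.1 − j49.3 Ω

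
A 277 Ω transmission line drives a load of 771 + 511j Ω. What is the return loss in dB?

Γ = (494 + j511)/(1048 + j511), |Γ| = 0.61
RL = −20·log₁₀|Γ| = −20·log₁₀(0.61)

RL ≈ 4.3 dB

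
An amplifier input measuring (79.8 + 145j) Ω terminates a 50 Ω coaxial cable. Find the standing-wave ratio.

VSWR ≈ 7.36

Γ = (Z_L − Z_0)/(Z_L + Z_0) = (29.8 + j145)/(129.8 + j145)
|Γ| = 148/195 = 0.761
VSWR = (1 + |Γ|)/(1 − |Γ|) = 1.76/0.239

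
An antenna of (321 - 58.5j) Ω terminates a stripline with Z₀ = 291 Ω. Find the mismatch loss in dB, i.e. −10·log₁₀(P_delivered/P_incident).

Γ = (30 − j58.5)/(612 − j58.5), |Γ| = 0.107
|Γ|² = 0.0114, so P_del/P_inc = 1 − |Γ|² = 0.989
ML = −10·log₁₀(1 − |Γ|²)

mismatch loss ≈ 0.05 dB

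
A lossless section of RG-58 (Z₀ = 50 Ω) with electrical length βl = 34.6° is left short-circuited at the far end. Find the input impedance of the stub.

tan(βl) = 0.69
For a short-circuited stub, Z_in = jZ_0·tan(βl)

Z_in ≈ +j34.5 Ω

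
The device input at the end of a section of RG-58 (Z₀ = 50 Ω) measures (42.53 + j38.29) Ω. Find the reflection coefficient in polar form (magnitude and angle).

Γ = (Z_L − Z_0)/(Z_L + Z_0) = (-7.47 + j38.29)/(92.53 + j38.29)
|Γ| = 39/100 = 0.39

Γ ≈ 0.39 ∠ 78.6°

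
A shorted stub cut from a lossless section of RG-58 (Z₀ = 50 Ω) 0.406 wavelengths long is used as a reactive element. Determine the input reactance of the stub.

X_in ≈ -33.5 Ω (capacitive)

βl = 2π × 0.406 = 146°
tan(βl) = -0.67
For a shorted stub, Z_in = jZ_0·tan(βl)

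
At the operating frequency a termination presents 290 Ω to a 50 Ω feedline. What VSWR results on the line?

VSWR ≈ 5.8

Γ = (290 − 50)/(290 + 50) = 0.706
VSWR = (1 + 0.706)/(1 − 0.706)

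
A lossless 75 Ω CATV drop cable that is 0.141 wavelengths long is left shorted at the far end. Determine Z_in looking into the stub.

βl = 2π × 0.141 = 50.8°
tan(βl) = 1.22
For a shorted stub, Z_in = jZ_0·tan(βl)

Z_in ≈ +j91.8 Ω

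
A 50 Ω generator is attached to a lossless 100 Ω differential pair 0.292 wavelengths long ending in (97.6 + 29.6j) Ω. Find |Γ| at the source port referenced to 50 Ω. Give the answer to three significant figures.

βl = 2π × 0.292 = 105°
tan(βl) = -3.7
Z_in = Z_0·(Z_L + jZ_0·tanβl)/(Z_0 + jZ_L·tanβl) = 82.3 − j20.7 Ω
Γ_s = (Z_in − Z_s)/(Z_in + Z_s) = (32.3 − j20.7)/(132 − j20.7), |Γ_s| = 0.286

|Γ| ≈ 0.286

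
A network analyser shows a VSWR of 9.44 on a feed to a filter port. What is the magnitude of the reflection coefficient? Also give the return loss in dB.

|Γ| ≈ 0.808; return loss ≈ 1.85 dB

|Γ| = (S − 1)/(S + 1) = (9.44 − 1)/(9.44 + 1) = 8.44/10.4
RL = −20·log₁₀|Γ| = −20·log₁₀(0.808)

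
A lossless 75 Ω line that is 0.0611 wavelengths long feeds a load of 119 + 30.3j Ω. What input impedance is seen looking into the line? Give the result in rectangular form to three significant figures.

Z_in ≈ 125 − j23 Ω

βl = 2π × 0.0611 = 22°
tan(βl) = tan(22°) = 0.404
Z_in = Z_0·(Z_L + jZ_0·tanβl)/(Z_0 + jZ_L·tanβl)
     = 75·(119 + j60.6)/(62.8 + j48.1)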